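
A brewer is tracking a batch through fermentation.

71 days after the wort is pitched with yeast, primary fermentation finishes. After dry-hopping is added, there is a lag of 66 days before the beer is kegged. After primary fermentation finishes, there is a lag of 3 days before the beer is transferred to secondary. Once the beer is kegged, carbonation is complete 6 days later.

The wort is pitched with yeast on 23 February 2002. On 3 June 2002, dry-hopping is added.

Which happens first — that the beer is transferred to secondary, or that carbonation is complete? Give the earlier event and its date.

The beer is transferred to secondary — 8 May 2002

The wort is pitched with yeast: Feb 23, 2002.
Primary fermentation finishes: Feb 23, 2002 + 71 days = May 5, 2002.
The beer is transferred to secondary: May 5, 2002 + 3 days = May 8, 2002.
Dry-hopping is added: Jun 3, 2002.
The beer is kegged: Jun 3, 2002 + 66 days = Aug 8, 2002.
Carbonation is complete: Aug 8, 2002 + 6 days = Aug 14, 2002.
Comparing: the beer is transferred to secondary on May 8, 2002 vs carbonation is complete on Aug 14, 2002. Earlier: the beer is transferred to secondary.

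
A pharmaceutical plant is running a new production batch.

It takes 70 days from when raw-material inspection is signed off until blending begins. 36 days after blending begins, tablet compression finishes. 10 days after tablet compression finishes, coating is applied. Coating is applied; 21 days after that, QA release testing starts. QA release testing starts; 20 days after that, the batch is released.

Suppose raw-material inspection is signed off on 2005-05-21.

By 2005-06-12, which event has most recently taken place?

Raw-material inspection is signed off

Raw-material inspection is signed off: May 21, 2005.
Blending begins: May 21, 2005 + 70 days = Jul 30, 2005.
Tablet compression finishes: Jul 30, 2005 + 36 days = Sep 4, 2005.
Coating is applied: Sep 4, 2005 + 10 days = Sep 14, 2005.
QA release testing starts: Sep 14, 2005 + 21 days = Oct 5, 2005.
The batch is released: Oct 5, 2005 + 20 days = Oct 25, 2005.
Jun 12, 2005 falls between when raw-material inspection is signed off (May 21, 2005) and when blending begins (Jul 30, 2005).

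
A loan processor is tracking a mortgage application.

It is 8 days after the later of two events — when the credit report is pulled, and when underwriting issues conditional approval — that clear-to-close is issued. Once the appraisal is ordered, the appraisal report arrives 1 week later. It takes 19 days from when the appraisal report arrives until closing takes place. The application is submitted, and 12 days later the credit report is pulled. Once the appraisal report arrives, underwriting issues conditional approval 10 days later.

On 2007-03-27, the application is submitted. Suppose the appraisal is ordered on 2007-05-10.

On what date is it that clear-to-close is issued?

2007-06-04

The application is submitted: Mar 27, 2007.
The credit report is pulled: Mar 27, 2007 + 12 days = Apr 8, 2007.
The appraisal is ordered: May 10, 2007.
The appraisal report arrives: May 10, 2007 + 1 week = May 17, 2007.
Underwriting issues conditional approval: May 17, 2007 + 10 days = May 27, 2007.
Both prerequisites met — the credit report is pulled (Apr 8, 2007), underwriting issues conditional approval (May 27, 2007); the later is May 27, 2007.
Clear-to-close is issued: May 27, 2007 + 8 days = Jun 4, 2007.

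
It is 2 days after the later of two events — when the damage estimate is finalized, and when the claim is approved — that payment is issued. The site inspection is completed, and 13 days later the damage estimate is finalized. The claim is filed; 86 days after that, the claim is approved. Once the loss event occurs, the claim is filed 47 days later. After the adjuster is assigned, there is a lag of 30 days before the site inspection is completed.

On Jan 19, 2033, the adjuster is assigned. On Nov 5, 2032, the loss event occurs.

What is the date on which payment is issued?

Mar 20, 2033

The adjuster is assigned: Jan 19, 2033.
The site inspection is completed: Jan 19, 2033 + 30 days = Feb 18, 2033.
The damage estimate is finalized: Feb 18, 2033 + 13 days = Mar 3, 2033.
The loss event occurs: Nov 5, 2032.
The claim is filed: Nov 5, 2032 + 47 days = Dec 22, 2032.
The claim is approved: Dec 22, 2032 + 86 days = Mar 18, 2033.
Both prerequisites met — the damage estimate is finalized (Mar 3, 2033), the claim is approved (Mar 18, 2033); the later is Mar 18, 2033.
Payment is issued: Mar 18, 2033 + 2 days = Mar 20, 2033.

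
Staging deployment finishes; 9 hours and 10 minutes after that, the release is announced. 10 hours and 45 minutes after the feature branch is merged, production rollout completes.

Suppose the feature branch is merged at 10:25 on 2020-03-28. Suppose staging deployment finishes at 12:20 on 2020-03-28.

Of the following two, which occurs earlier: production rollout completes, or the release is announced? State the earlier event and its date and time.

Production rollout completes — 21:10 on 2020-03-28

The feature branch is merged: 10:25 Mar 28, 2020.
Production rollout completes: 10:25 Mar 28, 2020 + 10h45m = 21:10 Mar 28, 2020.
Staging deployment finishes: 12:20 Mar 28, 2020.
The release is announced: 12:20 Mar 28, 2020 + 9h10m = 21:30 Mar 28, 2020.
Comparing: production rollout completes at 21:10 Mar 28, 2020 vs the release is announced at 21:30 Mar 28, 2020. Earlier: production rollout completes.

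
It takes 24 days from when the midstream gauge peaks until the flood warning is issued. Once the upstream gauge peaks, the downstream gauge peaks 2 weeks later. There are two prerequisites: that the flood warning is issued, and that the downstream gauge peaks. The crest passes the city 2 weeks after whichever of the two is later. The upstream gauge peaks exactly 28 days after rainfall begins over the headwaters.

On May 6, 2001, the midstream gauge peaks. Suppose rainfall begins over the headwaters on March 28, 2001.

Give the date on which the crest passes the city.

June 13, 2001

The midstream gauge peaks: May 6, 2001.
The flood warning is issued: May 6, 2001 + 24 days = May 30, 2001.
Rainfall begins over the headwaters: Mar 28, 2001.
The upstream gauge peaks: Mar 28, 2001 + 28 days = Apr 25, 2001.
The downstream gauge peaks: Apr 25, 2001 + 2 weeks = May 9, 2001.
Both prerequisites met — the flood warning is issued (May 30, 2001), the downstream gauge peaks (May 9, 2001); the later is May 30, 2001.
The crest passes the city: May 30, 2001 + 2 weeks = Jun 13, 2001.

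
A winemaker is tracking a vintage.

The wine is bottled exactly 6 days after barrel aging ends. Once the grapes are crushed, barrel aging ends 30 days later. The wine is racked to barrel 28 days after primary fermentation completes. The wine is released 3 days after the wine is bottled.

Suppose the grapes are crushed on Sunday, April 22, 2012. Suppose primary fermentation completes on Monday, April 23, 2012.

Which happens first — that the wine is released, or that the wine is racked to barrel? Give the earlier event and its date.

The grapes are crushed: Apr 22, 2012.
Barrel aging ends: Apr 22, 2012 + 30 days = May 22, 2012.
The wine is bottled: May 22, 2012 + 6 days = May 28, 2012.
The wine is released: May 28, 2012 + 3 days = May 31, 2012.
Primary fermentation completes: Apr 23, 2012.
The wine is racked to barrel: Apr 23, 2012 + 28 days = May 21, 2012.
Comparing: the wine is released on May 31, 2012 vs the wine is racked to barrel on May 21, 2012. Earlier: the wine is racked to barrel.

The wine is racked to barrel — Monday, May 21, 2012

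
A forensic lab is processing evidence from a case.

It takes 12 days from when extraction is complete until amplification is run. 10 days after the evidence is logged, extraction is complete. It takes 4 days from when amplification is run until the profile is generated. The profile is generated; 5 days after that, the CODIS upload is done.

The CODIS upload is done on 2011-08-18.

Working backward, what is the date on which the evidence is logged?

The CODIS upload is done: Aug 18, 2011.
The profile is generated: Aug 18, 2011 − 5 days = Aug 13, 2011.
Amplification is run: Aug 13, 2011 − 4 days = Aug 9, 2011.
Extraction is complete: Aug 9, 2011 − 12 days = Jul 28, 2011.
The evidence is logged: Jul 28, 2011 − 10 days = Jul 18, 2011.

2011-07-18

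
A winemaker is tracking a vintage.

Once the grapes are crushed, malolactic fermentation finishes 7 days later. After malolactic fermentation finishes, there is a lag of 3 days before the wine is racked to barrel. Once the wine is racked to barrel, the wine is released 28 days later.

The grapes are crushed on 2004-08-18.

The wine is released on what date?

The grapes are crushed: Aug 18, 2004.
Malolactic fermentation finishes: Aug 18, 2004 + 7 days = Aug 25, 2004.
The wine is racked to barrel: Aug 25, 2004 + 3 days = Aug 28, 2004.
The wine is released: Aug 28, 2004 + 28 days = Sep 25, 2004.

2004-09-25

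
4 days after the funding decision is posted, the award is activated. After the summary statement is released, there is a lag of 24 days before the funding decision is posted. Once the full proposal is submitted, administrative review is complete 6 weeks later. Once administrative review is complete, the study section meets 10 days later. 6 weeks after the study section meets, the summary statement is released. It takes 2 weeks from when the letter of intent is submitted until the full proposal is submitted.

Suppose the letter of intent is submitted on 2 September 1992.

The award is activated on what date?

16 January 1993

The letter of intent is submitted: Sep 2, 1992.
The full proposal is submitted: Sep 2, 1992 + 2 weeks = Sep 16, 1992.
Administrative review is complete: Sep 16, 1992 + 6 weeks = Oct 28, 1992.
The study section meets: Oct 28, 1992 + 10 days = Nov 7, 1992.
The summary statement is released: Nov 7, 1992 + 6 weeks = Dec 19, 1992.
The funding decision is posted: Dec 19, 1992 + 24 days = Jan 12, 1993.
The award is activated: Jan 12, 1993 + 4 days = Jan 16, 1993.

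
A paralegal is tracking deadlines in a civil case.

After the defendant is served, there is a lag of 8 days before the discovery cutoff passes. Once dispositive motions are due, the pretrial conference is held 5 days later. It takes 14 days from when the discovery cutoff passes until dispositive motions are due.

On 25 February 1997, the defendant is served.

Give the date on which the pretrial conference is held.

24 March 1997

The defendant is served: Feb 25, 1997.
The discovery cutoff passes: Feb 25, 1997 + 8 days = Mar 5, 1997.
Dispositive motions are due: Mar 5, 1997 + 14 days = Mar 19, 1997.
The pretrial conference is held: Mar 19, 1997 + 5 days = Mar 24, 1997.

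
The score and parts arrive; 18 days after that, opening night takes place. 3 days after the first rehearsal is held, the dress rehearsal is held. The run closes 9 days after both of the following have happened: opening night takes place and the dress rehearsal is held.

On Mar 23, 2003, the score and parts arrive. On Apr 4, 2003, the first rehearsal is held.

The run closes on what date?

The score and parts arrive: Mar 23, 2003.
Opening night takes place: Mar 23, 2003 + 18 days = Apr 10, 2003.
The first rehearsal is held: Apr 4, 2003.
The dress rehearsal is held: Apr 4, 2003 + 3 days = Apr 7, 2003.
Both prerequisites met — opening night takes place (Apr 10, 2003), the dress rehearsal is held (Apr 7, 2003); the later is Apr 10, 2003.
The run closes: Apr 10, 2003 + 9 days = Apr 19, 2003.

Apr 19, 2003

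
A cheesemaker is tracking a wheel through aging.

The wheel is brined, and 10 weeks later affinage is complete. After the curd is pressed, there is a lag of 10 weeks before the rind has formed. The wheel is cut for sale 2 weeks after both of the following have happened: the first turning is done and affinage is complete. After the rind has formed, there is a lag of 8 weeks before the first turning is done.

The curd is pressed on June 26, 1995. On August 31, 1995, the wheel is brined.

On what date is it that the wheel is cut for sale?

The curd is pressed: Jun 26, 1995.
The rind has formed: Jun 26, 1995 + 10 weeks = Sep 4, 1995.
The first turning is done: Sep 4, 1995 + 8 weeks = Oct 30, 1995.
The wheel is brined: Aug 31, 1995.
Affinage is complete: Aug 31, 1995 + 10 weeks = Nov 9, 1995.
Both prerequisites met — the first turning is done (Oct 30, 1995), affinage is complete (Nov 9, 1995); the later is Nov 9, 1995.
The wheel is cut for sale: Nov 9, 1995 + 2 weeks = Nov 23, 1995.

November 23, 1995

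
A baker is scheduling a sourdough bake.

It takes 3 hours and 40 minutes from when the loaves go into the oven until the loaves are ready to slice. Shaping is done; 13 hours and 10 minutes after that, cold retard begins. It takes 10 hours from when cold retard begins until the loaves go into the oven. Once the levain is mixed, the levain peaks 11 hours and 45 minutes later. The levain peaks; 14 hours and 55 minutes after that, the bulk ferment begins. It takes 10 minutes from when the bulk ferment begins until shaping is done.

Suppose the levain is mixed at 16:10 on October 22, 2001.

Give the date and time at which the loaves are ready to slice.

The levain is mixed: 16:10 Oct 22, 2001.
The levain peaks: 16:10 Oct 22, 2001 + 11h45m = 03:55 Oct 23, 2001.
The bulk ferment begins: 03:55 Oct 23, 2001 + 14h55m = 18:50 Oct 23, 2001.
Shaping is done: 18:50 Oct 23, 2001 + 10m = 19:00 Oct 23, 2001.
Cold retard begins: 19:00 Oct 23, 2001 + 13h10m = 08:10 Oct 24, 2001.
The loaves go into the oven: 08:10 Oct 24, 2001 + 10h = 18:10 Oct 24, 2001.
The loaves are ready to slice: 18:10 Oct 24, 2001 + 3h40m = 21:50 Oct 24, 2001.

21:50 on October 24, 2001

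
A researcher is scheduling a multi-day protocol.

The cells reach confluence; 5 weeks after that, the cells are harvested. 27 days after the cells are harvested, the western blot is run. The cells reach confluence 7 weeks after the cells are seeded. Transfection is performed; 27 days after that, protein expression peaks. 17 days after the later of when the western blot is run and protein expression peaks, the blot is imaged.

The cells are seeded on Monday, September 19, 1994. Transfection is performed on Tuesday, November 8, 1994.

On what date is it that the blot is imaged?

The cells are seeded: Sep 19, 1994.
The cells reach confluence: Sep 19, 1994 + 7 weeks = Nov 7, 1994.
The cells are harvested: Nov 7, 1994 + 5 weeks = Dec 12, 1994.
The western blot is run: Dec 12, 1994 + 27 days = Jan 8, 1995.
Transfection is performed: Nov 8, 1994.
Protein expression peaks: Nov 8, 1994 + 27 days = Dec 5, 1994.
Both prerequisites met — the western blot is run (Jan 8, 1995), protein expression peaks (Dec 5, 1994); the later is Jan 8, 1995.
The blot is imaged: Jan 8, 1995 + 17 days = Jan 25, 1995.

Wednesday, January 25, 1995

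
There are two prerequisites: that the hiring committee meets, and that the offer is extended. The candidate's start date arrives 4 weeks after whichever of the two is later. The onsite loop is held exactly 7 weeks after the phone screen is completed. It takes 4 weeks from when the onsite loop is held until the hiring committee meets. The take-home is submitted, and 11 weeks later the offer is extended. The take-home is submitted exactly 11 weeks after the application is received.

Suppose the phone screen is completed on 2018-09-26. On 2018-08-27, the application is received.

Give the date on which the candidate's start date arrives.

2019-02-25

The phone screen is completed: Sep 26, 2018.
The onsite loop is held: Sep 26, 2018 + 7 weeks = Nov 14, 2018.
The hiring committee meets: Nov 14, 2018 + 4 weeks = Dec 12, 2018.
The application is received: Aug 27, 2018.
The take-home is submitted: Aug 27, 2018 + 11 weeks = Nov 12, 2018.
The offer is extended: Nov 12, 2018 + 11 weeks = Jan 28, 2019.
Both prerequisites met — the hiring committee meets (Dec 12, 2018), the offer is extended (Jan 28, 2019); the later is Jan 28, 2019.
The candidate's start date arrives: Jan 28, 2019 + 4 weeks = Feb 25, 2019.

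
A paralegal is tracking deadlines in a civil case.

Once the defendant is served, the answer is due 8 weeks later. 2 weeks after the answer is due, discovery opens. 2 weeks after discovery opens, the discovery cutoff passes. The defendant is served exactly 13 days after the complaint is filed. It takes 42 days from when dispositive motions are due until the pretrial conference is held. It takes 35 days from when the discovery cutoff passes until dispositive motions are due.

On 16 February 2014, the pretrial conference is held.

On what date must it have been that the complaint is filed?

26 August 2013

The pretrial conference is held: Feb 16, 2014.
Dispositive motions are due: Feb 16, 2014 − 42 days = Jan 5, 2014.
The discovery cutoff passes: Jan 5, 2014 − 35 days = Dec 1, 2013.
Discovery opens: Dec 1, 2013 − 2 weeks = Nov 17, 2013.
The answer is due: Nov 17, 2013 − 2 weeks = Nov 3, 2013.
The defendant is served: Nov 3, 2013 − 8 weeks = Sep 8, 2013.
The complaint is filed: Sep 8, 2013 − 13 days = Aug 26, 2013.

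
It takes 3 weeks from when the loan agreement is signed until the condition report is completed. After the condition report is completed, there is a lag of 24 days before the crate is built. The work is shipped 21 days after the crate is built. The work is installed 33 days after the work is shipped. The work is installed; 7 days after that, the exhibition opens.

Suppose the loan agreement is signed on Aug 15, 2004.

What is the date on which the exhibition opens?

Nov 29, 2004

The loan agreement is signed: Aug 15, 2004.
The condition report is completed: Aug 15, 2004 + 3 weeks = Sep 5, 2004.
The crate is built: Sep 5, 2004 + 24 days = Sep 29, 2004.
The work is shipped: Sep 29, 2004 + 21 days = Oct 20, 2004.
The work is installed: Oct 20, 2004 + 33 days = Nov 22, 2004.
The exhibition opens: Nov 22, 2004 + 7 days = Nov 29, 2004.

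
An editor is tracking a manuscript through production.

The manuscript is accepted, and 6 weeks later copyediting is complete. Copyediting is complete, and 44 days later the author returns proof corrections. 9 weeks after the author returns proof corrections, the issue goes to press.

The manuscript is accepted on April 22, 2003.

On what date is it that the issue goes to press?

September 18, 2003

The manuscript is accepted: Apr 22, 2003.
Copyediting is complete: Apr 22, 2003 + 6 weeks = Jun 3, 2003.
The author returns proof corrections: Jun 3, 2003 + 44 days = Jul 17, 2003.
The issue goes to press: Jul 17, 2003 + 9 weeks = Sep 18, 2003.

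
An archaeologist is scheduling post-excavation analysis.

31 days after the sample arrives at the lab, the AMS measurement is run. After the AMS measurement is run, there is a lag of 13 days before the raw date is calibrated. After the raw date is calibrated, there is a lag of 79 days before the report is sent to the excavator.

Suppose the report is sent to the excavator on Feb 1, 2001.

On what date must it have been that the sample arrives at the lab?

The report is sent to the excavator: Feb 1, 2001.
The raw date is calibrated: Feb 1, 2001 − 79 days = Nov 14, 2000.
The AMS measurement is run: Nov 14, 2000 − 13 days = Nov 1, 2000.
The sample arrives at the lab: Nov 1, 2000 − 31 days = Oct 1, 2000.

Oct 1, 2000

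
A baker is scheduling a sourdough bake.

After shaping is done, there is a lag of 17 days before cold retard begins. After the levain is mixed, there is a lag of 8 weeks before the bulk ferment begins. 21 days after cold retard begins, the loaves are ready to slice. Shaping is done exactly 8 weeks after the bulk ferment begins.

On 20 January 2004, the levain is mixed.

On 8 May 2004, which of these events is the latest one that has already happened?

The bulk ferment begins

The levain is mixed: Jan 20, 2004.
The bulk ferment begins: Jan 20, 2004 + 8 weeks = Mar 16, 2004.
Shaping is done: Mar 16, 2004 + 8 weeks = May 11, 2004.
Cold retard begins: May 11, 2004 + 17 days = May 28, 2004.
The loaves are ready to slice: May 28, 2004 + 21 days = Jun 18, 2004.
May 8, 2004 falls between when the bulk ferment begins (Mar 16, 2004) and when shaping is done (May 11, 2004).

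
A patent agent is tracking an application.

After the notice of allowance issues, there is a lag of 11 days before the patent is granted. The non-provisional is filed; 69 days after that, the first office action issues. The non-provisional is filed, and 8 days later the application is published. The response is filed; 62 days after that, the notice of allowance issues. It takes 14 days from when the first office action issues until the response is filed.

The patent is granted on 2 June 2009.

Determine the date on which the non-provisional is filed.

28 December 2008

The patent is granted: Jun 2, 2009.
The notice of allowance issues: Jun 2, 2009 − 11 days = May 22, 2009.
The response is filed: May 22, 2009 − 62 days = Mar 21, 2009.
The first office action issues: Mar 21, 2009 − 14 days = Mar 7, 2009.
The non-provisional is filed: Mar 7, 2009 − 69 days = Dec 28, 2008.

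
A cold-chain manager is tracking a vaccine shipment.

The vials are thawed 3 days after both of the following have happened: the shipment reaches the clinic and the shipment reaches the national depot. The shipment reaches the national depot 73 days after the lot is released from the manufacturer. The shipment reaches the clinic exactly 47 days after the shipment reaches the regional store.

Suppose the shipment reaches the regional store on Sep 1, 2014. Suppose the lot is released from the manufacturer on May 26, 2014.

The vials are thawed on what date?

Oct 21, 2014

The shipment reaches the regional store: Sep 1, 2014.
The shipment reaches the clinic: Sep 1, 2014 + 47 days = Oct 18, 2014.
The lot is released from the manufacturer: May 26, 2014.
The shipment reaches the national depot: May 26, 2014 + 73 days = Aug 7, 2014.
Both prerequisites met — the shipment reaches the clinic (Oct 18, 2014), the shipment reaches the national depot (Aug 7, 2014); the later is Oct 18, 2014.
The vials are thawed: Oct 18, 2014 + 3 days = Oct 21, 2014.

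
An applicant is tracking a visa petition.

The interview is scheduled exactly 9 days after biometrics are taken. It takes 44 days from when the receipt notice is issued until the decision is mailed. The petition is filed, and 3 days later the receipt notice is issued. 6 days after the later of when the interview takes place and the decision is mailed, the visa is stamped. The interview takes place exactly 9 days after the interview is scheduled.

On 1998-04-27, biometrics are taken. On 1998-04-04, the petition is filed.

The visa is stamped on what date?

1998-05-27

Biometrics are taken: Apr 27, 1998.
The interview is scheduled: Apr 27, 1998 + 9 days = May 6, 1998.
The interview takes place: May 6, 1998 + 9 days = May 15, 1998.
The petition is filed: Apr 4, 1998.
The receipt notice is issued: Apr 4, 1998 + 3 days = Apr 7, 1998.
The decision is mailed: Apr 7, 1998 + 44 days = May 21, 1998.
Both prerequisites met — the interview takes place (May 15, 1998), the decision is mailed (May 21, 1998); the later is May 21, 1998.
The visa is stamped: May 21, 1998 + 6 days = May 27, 1998.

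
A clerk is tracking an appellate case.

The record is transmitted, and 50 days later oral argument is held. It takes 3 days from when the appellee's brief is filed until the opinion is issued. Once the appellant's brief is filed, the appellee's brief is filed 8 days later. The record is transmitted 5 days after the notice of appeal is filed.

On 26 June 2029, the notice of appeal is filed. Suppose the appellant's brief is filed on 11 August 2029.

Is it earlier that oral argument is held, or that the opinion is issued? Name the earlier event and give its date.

Oral argument is held — 20 August 2029

The notice of appeal is filed: Jun 26, 2029.
The record is transmitted: Jun 26, 2029 + 5 days = Jul 1, 2029.
Oral argument is held: Jul 1, 2029 + 50 days = Aug 20, 2029.
The appellant's brief is filed: Aug 11, 2029.
The appellee's brief is filed: Aug 11, 2029 + 8 days = Aug 19, 2029.
The opinion is issued: Aug 19, 2029 + 3 days = Aug 22, 2029.
Comparing: oral argument is held on Aug 20, 2029 vs the opinion is issued on Aug 22, 2029. Earlier: oral argument is held.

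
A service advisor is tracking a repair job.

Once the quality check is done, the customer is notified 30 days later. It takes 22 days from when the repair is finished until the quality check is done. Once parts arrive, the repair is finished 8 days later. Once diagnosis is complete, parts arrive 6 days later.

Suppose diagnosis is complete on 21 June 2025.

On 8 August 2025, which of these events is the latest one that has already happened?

Diagnosis is complete: Jun 21, 2025.
Parts arrive: Jun 21, 2025 + 6 days = Jun 27, 2025.
The repair is finished: Jun 27, 2025 + 8 days = Jul 5, 2025.
The quality check is done: Jul 5, 2025 + 22 days = Jul 27, 2025.
The customer is notified: Jul 27, 2025 + 30 days = Aug 26, 2025.
Aug 8, 2025 falls between when the quality check is done (Jul 27, 2025) and when the customer is notified (Aug 26, 2025).

The quality check is done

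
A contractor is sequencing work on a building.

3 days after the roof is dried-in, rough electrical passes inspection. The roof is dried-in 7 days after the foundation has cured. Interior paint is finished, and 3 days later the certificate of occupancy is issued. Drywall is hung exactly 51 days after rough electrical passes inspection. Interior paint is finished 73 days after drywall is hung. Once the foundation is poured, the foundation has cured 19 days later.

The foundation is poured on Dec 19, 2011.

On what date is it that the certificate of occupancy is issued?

The foundation is poured: Dec 19, 2011.
The foundation has cured: Dec 19, 2011 + 19 days = Jan 7, 2012.
The roof is dried-in: Jan 7, 2012 + 7 days = Jan 14, 2012.
Rough electrical passes inspection: Jan 14, 2012 + 3 days = Jan 17, 2012.
Drywall is hung: Jan 17, 2012 + 51 days = Mar 8, 2012.
Interior paint is finished: Mar 8, 2012 + 73 days = May 20, 2012.
The certificate of occupancy is issued: May 20, 2012 + 3 days = May 23, 2012.

May 23, 2012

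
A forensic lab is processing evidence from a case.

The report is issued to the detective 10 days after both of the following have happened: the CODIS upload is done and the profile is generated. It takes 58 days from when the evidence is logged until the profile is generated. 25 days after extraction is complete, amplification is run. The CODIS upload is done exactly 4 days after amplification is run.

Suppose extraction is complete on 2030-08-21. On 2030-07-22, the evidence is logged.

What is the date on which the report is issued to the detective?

2030-09-29

Extraction is complete: Aug 21, 2030.
Amplification is run: Aug 21, 2030 + 25 days = Sep 15, 2030.
The CODIS upload is done: Sep 15, 2030 + 4 days = Sep 19, 2030.
The evidence is logged: Jul 22, 2030.
The profile is generated: Jul 22, 2030 + 58 days = Sep 18, 2030.
Both prerequisites met — the CODIS upload is done (Sep 19, 2030), the profile is generated (Sep 18, 2030); the later is Sep 19, 2030.
The report is issued to the detective: Sep 19, 2030 + 10 days = Sep 29, 2030.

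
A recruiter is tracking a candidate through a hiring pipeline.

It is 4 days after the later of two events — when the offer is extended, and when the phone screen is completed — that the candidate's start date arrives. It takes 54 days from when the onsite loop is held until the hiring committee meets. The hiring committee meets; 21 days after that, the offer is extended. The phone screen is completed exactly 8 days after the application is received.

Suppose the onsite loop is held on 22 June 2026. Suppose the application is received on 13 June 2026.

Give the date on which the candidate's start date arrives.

9 September 2026

The onsite loop is held: Jun 22, 2026.
The hiring committee meets: Jun 22, 2026 + 54 days = Aug 15, 2026.
The offer is extended: Aug 15, 2026 + 21 days = Sep 5, 2026.
The application is received: Jun 13, 2026.
The phone screen is completed: Jun 13, 2026 + 8 days = Jun 21, 2026.
Both prerequisites met — the offer is extended (Sep 5, 2026), the phone screen is completed (Jun 21, 2026); the later is Sep 5, 2026.
The candidate's start date arrives: Sep 5, 2026 + 4 days = Sep 9, 2026.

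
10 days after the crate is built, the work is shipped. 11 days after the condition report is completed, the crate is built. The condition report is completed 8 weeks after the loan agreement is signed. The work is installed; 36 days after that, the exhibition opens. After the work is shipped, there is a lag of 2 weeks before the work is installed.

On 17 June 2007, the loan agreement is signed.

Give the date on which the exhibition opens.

The loan agreement is signed: Jun 17, 2007.
The condition report is completed: Jun 17, 2007 + 8 weeks = Aug 12, 2007.
The crate is built: Aug 12, 2007 + 11 days = Aug 23, 2007.
The work is shipped: Aug 23, 2007 + 10 days = Sep 2, 2007.
The work is installed: Sep 2, 2007 + 2 weeks = Sep 16, 2007.
The exhibition opens: Sep 16, 2007 + 36 days = Oct 22, 2007.

22 October 2007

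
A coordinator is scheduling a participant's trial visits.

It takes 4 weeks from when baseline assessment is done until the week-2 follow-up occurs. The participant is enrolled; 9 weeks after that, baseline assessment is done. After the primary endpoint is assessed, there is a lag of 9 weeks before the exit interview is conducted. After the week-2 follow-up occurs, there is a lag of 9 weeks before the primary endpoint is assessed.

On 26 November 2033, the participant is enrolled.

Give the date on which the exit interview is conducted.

1 July 2034

The participant is enrolled: Nov 26, 2033.
Baseline assessment is done: Nov 26, 2033 + 9 weeks = Jan 28, 2034.
The week-2 follow-up occurs: Jan 28, 2034 + 4 weeks = Feb 25, 2034.
The primary endpoint is assessed: Feb 25, 2034 + 9 weeks = Apr 29, 2034.
The exit interview is conducted: Apr 29, 2034 + 9 weeks = Jul 1, 2034.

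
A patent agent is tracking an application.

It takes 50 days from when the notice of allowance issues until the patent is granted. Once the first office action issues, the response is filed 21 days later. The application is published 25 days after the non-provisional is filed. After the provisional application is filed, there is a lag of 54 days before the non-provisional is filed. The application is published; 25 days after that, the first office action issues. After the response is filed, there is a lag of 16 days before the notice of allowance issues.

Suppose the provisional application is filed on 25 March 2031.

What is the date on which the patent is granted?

The provisional application is filed: Mar 25, 2031.
The non-provisional is filed: Mar 25, 2031 + 54 days = May 18, 2031.
The application is published: May 18, 2031 + 25 days = Jun 12, 2031.
The first office action issues: Jun 12, 2031 + 25 days = Jul 7, 2031.
The response is filed: Jul 7, 2031 + 21 days = Jul 28, 2031.
The notice of allowance issues: Jul 28, 2031 + 16 days = Aug 13, 2031.
The patent is granted: Aug 13, 2031 + 50 days = Oct 2, 2031.

2 October 2031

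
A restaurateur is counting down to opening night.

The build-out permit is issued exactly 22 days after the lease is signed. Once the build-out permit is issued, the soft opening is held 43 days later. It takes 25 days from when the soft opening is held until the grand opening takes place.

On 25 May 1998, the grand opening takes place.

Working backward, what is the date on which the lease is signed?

24 February 1998

The grand opening takes place: May 25, 1998.
The soft opening is held: May 25, 1998 − 25 days = Apr 30, 1998.
The build-out permit is issued: Apr 30, 1998 − 43 days = Mar 18, 1998.
The lease is signed: Mar 18, 1998 − 22 days = Feb 24, 1998.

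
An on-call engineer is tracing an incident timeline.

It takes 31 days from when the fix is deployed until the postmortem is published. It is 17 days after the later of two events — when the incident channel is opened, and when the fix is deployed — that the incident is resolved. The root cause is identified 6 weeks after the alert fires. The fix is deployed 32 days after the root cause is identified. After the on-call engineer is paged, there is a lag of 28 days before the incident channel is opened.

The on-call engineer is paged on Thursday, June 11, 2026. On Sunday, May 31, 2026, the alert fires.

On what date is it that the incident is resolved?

Sunday, August 30, 2026

The on-call engineer is paged: Jun 11, 2026.
The incident channel is opened: Jun 11, 2026 + 28 days = Jul 9, 2026.
The alert fires: May 31, 2026.
The root cause is identified: May 31, 2026 + 6 weeks = Jul 12, 2026.
The fix is deployed: Jul 12, 2026 + 32 days = Aug 13, 2026.
Both prerequisites met — the incident channel is opened (Jul 9, 2026), the fix is deployed (Aug 13, 2026); the later is Aug 13, 2026.
The incident is resolved: Aug 13, 2026 + 17 days = Aug 30, 2026.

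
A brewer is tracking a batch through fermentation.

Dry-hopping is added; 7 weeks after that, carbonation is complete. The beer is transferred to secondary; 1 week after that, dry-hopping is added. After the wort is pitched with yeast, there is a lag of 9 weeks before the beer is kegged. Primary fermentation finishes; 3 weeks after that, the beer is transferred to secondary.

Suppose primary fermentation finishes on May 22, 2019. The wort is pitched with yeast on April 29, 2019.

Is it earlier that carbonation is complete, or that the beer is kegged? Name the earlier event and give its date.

The beer is kegged — July 1, 2019

Primary fermentation finishes: May 22, 2019.
The beer is transferred to secondary: May 22, 2019 + 3 weeks = Jun 12, 2019.
Dry-hopping is added: Jun 12, 2019 + 1 week = Jun 19, 2019.
Carbonation is complete: Jun 19, 2019 + 7 weeks = Aug 7, 2019.
The wort is pitched with yeast: Apr 29, 2019.
The beer is kegged: Apr 29, 2019 + 9 weeks = Jul 1, 2019.
Comparing: carbonation is complete on Aug 7, 2019 vs the beer is kegged on Jul 1, 2019. Earlier: the beer is kegged.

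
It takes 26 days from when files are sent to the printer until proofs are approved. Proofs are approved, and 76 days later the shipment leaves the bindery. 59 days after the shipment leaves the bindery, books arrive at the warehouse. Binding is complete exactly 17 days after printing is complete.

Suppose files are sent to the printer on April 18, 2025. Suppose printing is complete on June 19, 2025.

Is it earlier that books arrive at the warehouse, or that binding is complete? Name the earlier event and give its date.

Files are sent to the printer: Apr 18, 2025.
Proofs are approved: Apr 18, 2025 + 26 days = May 14, 2025.
The shipment leaves the bindery: May 14, 2025 + 76 days = Jul 29, 2025.
Books arrive at the warehouse: Jul 29, 2025 + 59 days = Sep 26, 2025.
Printing is complete: Jun 19, 2025.
Binding is complete: Jun 19, 2025 + 17 days = Jul 6, 2025.
Comparing: books arrive at the warehouse on Sep 26, 2025 vs binding is complete on Jul 6, 2025. Earlier: binding is complete.

Binding is complete — July 6, 2025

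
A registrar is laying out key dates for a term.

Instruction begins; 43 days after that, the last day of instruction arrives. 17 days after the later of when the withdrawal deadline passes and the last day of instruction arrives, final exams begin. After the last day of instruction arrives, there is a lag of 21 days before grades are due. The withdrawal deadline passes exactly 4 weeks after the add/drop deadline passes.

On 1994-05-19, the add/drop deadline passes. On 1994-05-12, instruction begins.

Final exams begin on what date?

The add/drop deadline passes: May 19, 1994.
The withdrawal deadline passes: May 19, 1994 + 4 weeks = Jun 16, 1994.
Instruction begins: May 12, 1994.
The last day of instruction arrives: May 12, 1994 + 43 days = Jun 24, 1994.
Both prerequisites met — the withdrawal deadline passes (Jun 16, 1994), the last day of instruction arrives (Jun 24, 1994); the later is Jun 24, 1994.
Final exams begin: Jun 24, 1994 + 17 days = Jul 11, 1994.

1994-07-11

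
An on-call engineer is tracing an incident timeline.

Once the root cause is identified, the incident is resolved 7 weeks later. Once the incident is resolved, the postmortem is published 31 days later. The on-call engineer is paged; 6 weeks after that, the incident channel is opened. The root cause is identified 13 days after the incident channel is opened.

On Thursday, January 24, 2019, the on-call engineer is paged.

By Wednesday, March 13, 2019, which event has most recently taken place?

The on-call engineer is paged: Jan 24, 2019.
The incident channel is opened: Jan 24, 2019 + 6 weeks = Mar 7, 2019.
The root cause is identified: Mar 7, 2019 + 13 days = Mar 20, 2019.
The incident is resolved: Mar 20, 2019 + 7 weeks = May 8, 2019.
The postmortem is published: May 8, 2019 + 31 days = Jun 8, 2019.
Mar 13, 2019 falls between when the incident channel is opened (Mar 7, 2019) and when the root cause is identified (Mar 20, 2019).

The incident channel is opened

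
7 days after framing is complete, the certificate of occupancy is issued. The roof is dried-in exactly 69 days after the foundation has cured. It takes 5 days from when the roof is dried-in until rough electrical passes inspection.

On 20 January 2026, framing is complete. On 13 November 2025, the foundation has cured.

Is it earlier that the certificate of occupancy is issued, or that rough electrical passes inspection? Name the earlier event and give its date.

Framing is complete: Jan 20, 2026.
The certificate of occupancy is issued: Jan 20, 2026 + 7 days = Jan 27, 2026.
The foundation has cured: Nov 13, 2025.
The roof is dried-in: Nov 13, 2025 + 69 days = Jan 21, 2026.
Rough electrical passes inspection: Jan 21, 2026 + 5 days = Jan 26, 2026.
Comparing: the certificate of occupancy is issued on Jan 27, 2026 vs rough electrical passes inspection on Jan 26, 2026. Earlier: rough electrical passes inspection.

Rough electrical passes inspection — 26 January 2026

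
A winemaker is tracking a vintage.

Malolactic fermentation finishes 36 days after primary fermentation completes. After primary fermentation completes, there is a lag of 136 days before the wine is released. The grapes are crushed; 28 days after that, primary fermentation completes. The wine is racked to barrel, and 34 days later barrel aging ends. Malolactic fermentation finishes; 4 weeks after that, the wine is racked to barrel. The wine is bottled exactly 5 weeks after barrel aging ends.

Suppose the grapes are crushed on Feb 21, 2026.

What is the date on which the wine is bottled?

The grapes are crushed: Feb 21, 2026.
Primary fermentation completes: Feb 21, 2026 + 28 days = Mar 21, 2026.
Malolactic fermentation finishes: Mar 21, 2026 + 36 days = Apr 26, 2026.
The wine is racked to barrel: Apr 26, 2026 + 4 weeks = May 24, 2026.
Barrel aging ends: May 24, 2026 + 34 days = Jun 27, 2026.
The wine is bottled: Jun 27, 2026 + 5 weeks = Aug 1, 2026.

Aug 1, 2026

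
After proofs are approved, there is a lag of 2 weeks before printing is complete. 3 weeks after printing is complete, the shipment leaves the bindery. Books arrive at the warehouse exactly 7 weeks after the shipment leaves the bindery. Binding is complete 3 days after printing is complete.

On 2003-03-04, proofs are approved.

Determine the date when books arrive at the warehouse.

Proofs are approved: Mar 4, 2003.
Printing is complete: Mar 4, 2003 + 2 weeks = Mar 18, 2003.
The shipment leaves the bindery: Mar 18, 2003 + 3 weeks = Apr 8, 2003.
Books arrive at the warehouse: Apr 8, 2003 + 7 weeks = May 27, 2003.

2003-05-27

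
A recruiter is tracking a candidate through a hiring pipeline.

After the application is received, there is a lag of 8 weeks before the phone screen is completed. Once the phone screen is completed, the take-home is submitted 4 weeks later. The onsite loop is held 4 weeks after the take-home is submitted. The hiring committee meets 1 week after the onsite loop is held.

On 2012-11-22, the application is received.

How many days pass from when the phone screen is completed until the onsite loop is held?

Causal path: the phone screen is completed → the take-home is submitted → the onsite loop is held.
Total delay along the path: 4 + 4 weeks = 8 weeks = 56 days.

56 days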